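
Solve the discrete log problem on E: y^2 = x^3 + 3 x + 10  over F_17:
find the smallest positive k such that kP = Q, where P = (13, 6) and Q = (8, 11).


Enumerate multiples of P until we hit Q = (8, 11):
  1P = (13, 6)
  2P = (8, 11)
Match found at i = 2.

k = 2


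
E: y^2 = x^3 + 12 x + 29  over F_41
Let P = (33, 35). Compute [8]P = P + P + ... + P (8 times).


k = 8 = 1000_2 (binary, LSB first: 0001)
Double-and-add from P = (33, 35):
  bit 0 = 0: acc unchanged = O
  bit 1 = 0: acc unchanged = O
  bit 2 = 0: acc unchanged = O
  bit 3 = 1: acc = O + (26, 0) = (26, 0)

8P = (26, 0)


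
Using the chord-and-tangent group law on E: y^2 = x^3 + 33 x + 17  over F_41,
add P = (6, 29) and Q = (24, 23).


P != Q, so use the chord formula.
s = (y2 - y1) / (x2 - x1) = (35) / (18) mod 41 = 27
x3 = s^2 - x1 - x2 mod 41 = 27^2 - 6 - 24 = 2
y3 = s (x1 - x3) - y1 mod 41 = 27 * (6 - 2) - 29 = 38

P + Q = (2, 38)


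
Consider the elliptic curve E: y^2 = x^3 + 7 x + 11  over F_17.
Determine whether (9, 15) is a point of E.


Check whether y^2 = x^3 + 7 x + 11 (mod 17) for (x, y) = (9, 15).
LHS: y^2 = 15^2 mod 17 = 4
RHS: x^3 + 7 x + 11 = 9^3 + 7*9 + 11 mod 17 = 4
LHS = RHS

Yes, on the curve


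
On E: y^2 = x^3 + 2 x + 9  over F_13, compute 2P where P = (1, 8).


Doubling: s = (3 x1^2 + a) / (2 y1)
s = (3*1^2 + 2) / (2*8) mod 13 = 6
x3 = s^2 - 2 x1 mod 13 = 6^2 - 2*1 = 8
y3 = s (x1 - x3) - y1 mod 13 = 6 * (1 - 8) - 8 = 2

2P = (8, 2)


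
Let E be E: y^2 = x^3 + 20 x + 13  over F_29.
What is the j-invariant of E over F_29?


Delta = -16(4 a^3 + 27 b^2) mod 29 = 9
-1728 * (4 a)^3 = -1728 * (4*20)^3 mod 29 = 2
j = 2 * 9^(-1) mod 29 = 26

j = 26 (mod 29)


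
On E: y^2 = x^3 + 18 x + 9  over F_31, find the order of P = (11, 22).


Compute successive multiples of P until we hit O:
  1P = (11, 22)
  2P = (17, 12)
  3P = (23, 29)
  4P = (1, 20)
  5P = (24, 25)
  6P = (21, 21)
  7P = (8, 18)
  8P = (0, 3)
  ... (continuing to 28P)
  28P = O

ord(P) = 28


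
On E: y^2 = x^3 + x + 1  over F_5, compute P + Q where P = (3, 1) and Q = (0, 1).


P != Q, so use the chord formula.
s = (y2 - y1) / (x2 - x1) = (0) / (2) mod 5 = 0
x3 = s^2 - x1 - x2 mod 5 = 0^2 - 3 - 0 = 2
y3 = s (x1 - x3) - y1 mod 5 = 0 * (3 - 2) - 1 = 4

P + Q = (2, 4)


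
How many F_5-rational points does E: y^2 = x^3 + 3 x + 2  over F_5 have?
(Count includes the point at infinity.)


For each x in F_5, count y with y^2 = x^3 + 3 x + 2 mod 5:
  x = 1: RHS = 1, y in [1, 4]  -> 2 point(s)
  x = 2: RHS = 1, y in [1, 4]  -> 2 point(s)
Affine points: 4. Add the point at infinity: total = 5.

#E(F_5) = 5


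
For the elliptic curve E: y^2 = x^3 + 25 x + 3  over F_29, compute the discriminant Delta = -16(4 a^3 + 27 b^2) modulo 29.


4 a^3 + 27 b^2 = 4*25^3 + 27*3^2 = 62500 + 243 = 62743
Delta = -16 * (62743) = -1003888
Delta mod 29 = 5

Delta = 5 (mod 29)


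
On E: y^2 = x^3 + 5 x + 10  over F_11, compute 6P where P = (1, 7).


k = 6 = 110_2 (binary, LSB first: 011)
Double-and-add from P = (1, 7):
  bit 0 = 0: acc unchanged = O
  bit 1 = 1: acc = O + (10, 2) = (10, 2)
  bit 2 = 1: acc = (10, 2) + (6, 6) = (7, 6)

6P = (7, 6)


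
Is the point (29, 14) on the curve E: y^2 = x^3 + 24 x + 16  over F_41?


Check whether y^2 = x^3 + 24 x + 16 (mod 41) for (x, y) = (29, 14).
LHS: y^2 = 14^2 mod 41 = 32
RHS: x^3 + 24 x + 16 = 29^3 + 24*29 + 16 mod 41 = 9
LHS != RHS

No, not on the curve


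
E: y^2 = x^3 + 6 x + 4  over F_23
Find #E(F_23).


For each x in F_23, count y with y^2 = x^3 + 6 x + 4 mod 23:
  x = 0: RHS = 4, y in [2, 21]  -> 2 point(s)
  x = 2: RHS = 1, y in [1, 22]  -> 2 point(s)
  x = 3: RHS = 3, y in [7, 16]  -> 2 point(s)
  x = 4: RHS = 0, y in [0]  -> 1 point(s)
  x = 6: RHS = 3, y in [7, 16]  -> 2 point(s)
  x = 8: RHS = 12, y in [9, 14]  -> 2 point(s)
  x = 10: RHS = 6, y in [11, 12]  -> 2 point(s)
  x = 13: RHS = 2, y in [5, 18]  -> 2 point(s)
  x = 14: RHS = 3, y in [7, 16]  -> 2 point(s)
  x = 19: RHS = 8, y in [10, 13]  -> 2 point(s)
Affine points: 19. Add the point at infinity: total = 20.

#E(F_23) = 20


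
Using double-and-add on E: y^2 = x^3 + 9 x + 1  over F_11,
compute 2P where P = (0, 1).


k = 2 = 10_2 (binary, LSB first: 01)
Double-and-add from P = (0, 1):
  bit 0 = 0: acc unchanged = O
  bit 1 = 1: acc = O + (1, 0) = (1, 0)

2P = (1, 0)


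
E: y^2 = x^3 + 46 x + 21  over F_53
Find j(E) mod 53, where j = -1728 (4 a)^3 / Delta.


Delta = -16(4 a^3 + 27 b^2) mod 53 = 33
-1728 * (4 a)^3 = -1728 * (4*46)^3 mod 53 = 2
j = 2 * 33^(-1) mod 53 = 37

j = 37 (mod 53)


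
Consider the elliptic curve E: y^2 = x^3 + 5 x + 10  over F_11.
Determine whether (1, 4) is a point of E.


Check whether y^2 = x^3 + 5 x + 10 (mod 11) for (x, y) = (1, 4).
LHS: y^2 = 4^2 mod 11 = 5
RHS: x^3 + 5 x + 10 = 1^3 + 5*1 + 10 mod 11 = 5
LHS = RHS

Yes, on the curve


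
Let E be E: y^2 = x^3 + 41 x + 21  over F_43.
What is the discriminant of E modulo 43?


4 a^3 + 27 b^2 = 4*41^3 + 27*21^2 = 275684 + 11907 = 287591
Delta = -16 * (287591) = -4601456
Delta mod 43 = 17

Delta = 17 (mod 43)


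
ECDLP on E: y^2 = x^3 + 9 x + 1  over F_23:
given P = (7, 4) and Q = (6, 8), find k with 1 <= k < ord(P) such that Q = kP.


Enumerate multiples of P until we hit Q = (6, 8):
  1P = (7, 4)
  2P = (4, 20)
  3P = (20, 4)
  4P = (19, 19)
  5P = (0, 22)
  6P = (9, 11)
  7P = (2, 2)
  8P = (16, 20)
  9P = (6, 8)
Match found at i = 9.

k = 9


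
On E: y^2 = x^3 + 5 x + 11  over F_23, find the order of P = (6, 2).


Compute successive multiples of P until we hit O:
  1P = (6, 2)
  2P = (17, 15)
  3P = (9, 7)
  4P = (21, 19)
  5P = (21, 4)
  6P = (9, 16)
  7P = (17, 8)
  8P = (6, 21)
  ... (continuing to 9P)
  9P = O

ord(P) = 9


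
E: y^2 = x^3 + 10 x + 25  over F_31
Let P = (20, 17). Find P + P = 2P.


Doubling: s = (3 x1^2 + a) / (2 y1)
s = (3*20^2 + 10) / (2*17) mod 31 = 21
x3 = s^2 - 2 x1 mod 31 = 21^2 - 2*20 = 29
y3 = s (x1 - x3) - y1 mod 31 = 21 * (20 - 29) - 17 = 11

2P = (29, 11)


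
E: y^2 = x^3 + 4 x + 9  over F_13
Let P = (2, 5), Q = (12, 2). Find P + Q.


P != Q, so use the chord formula.
s = (y2 - y1) / (x2 - x1) = (10) / (10) mod 13 = 1
x3 = s^2 - x1 - x2 mod 13 = 1^2 - 2 - 12 = 0
y3 = s (x1 - x3) - y1 mod 13 = 1 * (2 - 0) - 5 = 10

P + Q = (0, 10)


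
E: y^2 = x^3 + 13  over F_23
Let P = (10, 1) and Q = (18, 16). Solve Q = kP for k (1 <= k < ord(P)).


Enumerate multiples of P until we hit Q = (18, 16):
  1P = (10, 1)
  2P = (9, 11)
  3P = (12, 19)
  4P = (13, 18)
  5P = (4, 10)
  6P = (17, 21)
  7P = (22, 14)
  8P = (0, 6)
  9P = (19, 15)
  10P = (18, 7)
  11P = (20, 3)
  12P = (5, 0)
  13P = (20, 20)
  14P = (18, 16)
Match found at i = 14.

k = 14


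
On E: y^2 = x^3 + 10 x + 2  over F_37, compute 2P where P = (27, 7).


Doubling: s = (3 x1^2 + a) / (2 y1)
s = (3*27^2 + 10) / (2*7) mod 37 = 1
x3 = s^2 - 2 x1 mod 37 = 1^2 - 2*27 = 21
y3 = s (x1 - x3) - y1 mod 37 = 1 * (27 - 21) - 7 = 36

2P = (21, 36)


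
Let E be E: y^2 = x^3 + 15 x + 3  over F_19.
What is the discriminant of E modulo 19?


4 a^3 + 27 b^2 = 4*15^3 + 27*3^2 = 13500 + 243 = 13743
Delta = -16 * (13743) = -219888
Delta mod 19 = 18

Delta = 18 (mod 19)


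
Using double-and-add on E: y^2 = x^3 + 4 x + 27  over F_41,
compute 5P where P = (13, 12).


k = 5 = 101_2 (binary, LSB first: 101)
Double-and-add from P = (13, 12):
  bit 0 = 1: acc = O + (13, 12) = (13, 12)
  bit 1 = 0: acc unchanged = (13, 12)
  bit 2 = 1: acc = (13, 12) + (14, 30) = (10, 1)

5P = (10, 1)


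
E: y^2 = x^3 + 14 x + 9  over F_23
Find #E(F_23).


For each x in F_23, count y with y^2 = x^3 + 14 x + 9 mod 23:
  x = 0: RHS = 9, y in [3, 20]  -> 2 point(s)
  x = 1: RHS = 1, y in [1, 22]  -> 2 point(s)
  x = 3: RHS = 9, y in [3, 20]  -> 2 point(s)
  x = 7: RHS = 13, y in [6, 17]  -> 2 point(s)
  x = 8: RHS = 12, y in [9, 14]  -> 2 point(s)
  x = 9: RHS = 13, y in [6, 17]  -> 2 point(s)
  x = 15: RHS = 6, y in [11, 12]  -> 2 point(s)
  x = 17: RHS = 8, y in [10, 13]  -> 2 point(s)
  x = 19: RHS = 4, y in [2, 21]  -> 2 point(s)
  x = 20: RHS = 9, y in [3, 20]  -> 2 point(s)
Affine points: 20. Add the point at infinity: total = 21.

#E(F_23) = 21


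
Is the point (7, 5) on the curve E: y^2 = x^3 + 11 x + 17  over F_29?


Check whether y^2 = x^3 + 11 x + 17 (mod 29) for (x, y) = (7, 5).
LHS: y^2 = 5^2 mod 29 = 25
RHS: x^3 + 11 x + 17 = 7^3 + 11*7 + 17 mod 29 = 2
LHS != RHS

No, not on the curve


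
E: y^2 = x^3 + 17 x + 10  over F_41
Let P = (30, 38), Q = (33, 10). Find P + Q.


P != Q, so use the chord formula.
s = (y2 - y1) / (x2 - x1) = (13) / (3) mod 41 = 18
x3 = s^2 - x1 - x2 mod 41 = 18^2 - 30 - 33 = 15
y3 = s (x1 - x3) - y1 mod 41 = 18 * (30 - 15) - 38 = 27

P + Q = (15, 27)


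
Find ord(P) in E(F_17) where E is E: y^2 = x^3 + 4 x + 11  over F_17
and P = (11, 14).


Compute successive multiples of P until we hit O:
  1P = (11, 14)
  2P = (11, 3)
  3P = O

ord(P) = 3


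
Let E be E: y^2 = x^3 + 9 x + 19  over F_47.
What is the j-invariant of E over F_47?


Delta = -16(4 a^3 + 27 b^2) mod 47 = 9
-1728 * (4 a)^3 = -1728 * (4*9)^3 mod 47 = 23
j = 23 * 9^(-1) mod 47 = 13

j = 13 (mod 47)


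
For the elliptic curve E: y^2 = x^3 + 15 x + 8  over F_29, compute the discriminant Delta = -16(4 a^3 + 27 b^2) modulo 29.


4 a^3 + 27 b^2 = 4*15^3 + 27*8^2 = 13500 + 1728 = 15228
Delta = -16 * (15228) = -243648
Delta mod 29 = 10

Delta = 10 (mod 29)


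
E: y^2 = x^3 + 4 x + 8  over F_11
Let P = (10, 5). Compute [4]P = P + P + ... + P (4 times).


k = 4 = 100_2 (binary, LSB first: 001)
Double-and-add from P = (10, 5):
  bit 0 = 0: acc unchanged = O
  bit 1 = 0: acc unchanged = O
  bit 2 = 1: acc = O + (9, 6) = (9, 6)

4P = (9, 6)


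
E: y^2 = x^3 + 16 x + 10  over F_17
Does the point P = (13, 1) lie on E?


Check whether y^2 = x^3 + 16 x + 10 (mod 17) for (x, y) = (13, 1).
LHS: y^2 = 1^2 mod 17 = 1
RHS: x^3 + 16 x + 10 = 13^3 + 16*13 + 10 mod 17 = 1
LHS = RHS

Yes, on the curve


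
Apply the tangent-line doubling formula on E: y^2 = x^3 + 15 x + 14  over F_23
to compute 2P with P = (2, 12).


Doubling: s = (3 x1^2 + a) / (2 y1)
s = (3*2^2 + 15) / (2*12) mod 23 = 4
x3 = s^2 - 2 x1 mod 23 = 4^2 - 2*2 = 12
y3 = s (x1 - x3) - y1 mod 23 = 4 * (2 - 12) - 12 = 17

2P = (12, 17)


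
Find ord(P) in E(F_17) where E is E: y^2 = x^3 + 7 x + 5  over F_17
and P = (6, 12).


Compute successive multiples of P until we hit O:
  1P = (6, 12)
  2P = (14, 12)
  3P = (14, 5)
  4P = (6, 5)
  5P = O

ord(P) = 5


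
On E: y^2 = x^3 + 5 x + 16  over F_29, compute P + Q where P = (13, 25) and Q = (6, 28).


P != Q, so use the chord formula.
s = (y2 - y1) / (x2 - x1) = (3) / (22) mod 29 = 12
x3 = s^2 - x1 - x2 mod 29 = 12^2 - 13 - 6 = 9
y3 = s (x1 - x3) - y1 mod 29 = 12 * (13 - 9) - 25 = 23

P + Q = (9, 23)


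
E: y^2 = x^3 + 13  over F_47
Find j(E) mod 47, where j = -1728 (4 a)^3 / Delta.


Delta = -16(4 a^3 + 27 b^2) mod 47 = 30
-1728 * (4 a)^3 = -1728 * (4*0)^3 mod 47 = 0
j = 0 * 30^(-1) mod 47 = 0

j = 0 (mod 47)


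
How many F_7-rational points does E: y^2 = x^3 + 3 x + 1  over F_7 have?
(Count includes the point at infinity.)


For each x in F_7, count y with y^2 = x^3 + 3 x + 1 mod 7:
  x = 0: RHS = 1, y in [1, 6]  -> 2 point(s)
  x = 2: RHS = 1, y in [1, 6]  -> 2 point(s)
  x = 3: RHS = 2, y in [3, 4]  -> 2 point(s)
  x = 4: RHS = 0, y in [0]  -> 1 point(s)
  x = 5: RHS = 1, y in [1, 6]  -> 2 point(s)
  x = 6: RHS = 4, y in [2, 5]  -> 2 point(s)
Affine points: 11. Add the point at infinity: total = 12.

#E(F_7) = 12


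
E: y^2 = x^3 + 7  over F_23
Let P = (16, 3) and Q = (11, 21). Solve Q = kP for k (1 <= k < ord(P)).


Enumerate multiples of P until we hit Q = (11, 21):
  1P = (16, 3)
  2P = (22, 11)
  3P = (20, 7)
  4P = (11, 2)
  5P = (8, 17)
  6P = (15, 1)
  7P = (19, 14)
  8P = (4, 18)
  9P = (6, 19)
  10P = (10, 15)
  11P = (1, 13)
  12P = (9, 0)
  13P = (1, 10)
  14P = (10, 8)
  15P = (6, 4)
  16P = (4, 5)
  17P = (19, 9)
  18P = (15, 22)
  19P = (8, 6)
  20P = (11, 21)
Match found at i = 20.

k = 20


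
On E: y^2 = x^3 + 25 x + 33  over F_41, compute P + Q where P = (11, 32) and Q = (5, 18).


P != Q, so use the chord formula.
s = (y2 - y1) / (x2 - x1) = (27) / (35) mod 41 = 16
x3 = s^2 - x1 - x2 mod 41 = 16^2 - 11 - 5 = 35
y3 = s (x1 - x3) - y1 mod 41 = 16 * (11 - 35) - 32 = 35

P + Q = (35, 35)


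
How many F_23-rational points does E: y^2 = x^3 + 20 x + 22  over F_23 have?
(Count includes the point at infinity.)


For each x in F_23, count y with y^2 = x^3 + 20 x + 22 mod 23:
  x = 2: RHS = 1, y in [1, 22]  -> 2 point(s)
  x = 6: RHS = 13, y in [6, 17]  -> 2 point(s)
  x = 8: RHS = 4, y in [2, 21]  -> 2 point(s)
  x = 10: RHS = 3, y in [7, 16]  -> 2 point(s)
  x = 11: RHS = 9, y in [3, 20]  -> 2 point(s)
  x = 12: RHS = 12, y in [9, 14]  -> 2 point(s)
  x = 13: RHS = 18, y in [8, 15]  -> 2 point(s)
  x = 17: RHS = 8, y in [10, 13]  -> 2 point(s)
  x = 18: RHS = 4, y in [2, 21]  -> 2 point(s)
  x = 19: RHS = 16, y in [4, 19]  -> 2 point(s)
  x = 20: RHS = 4, y in [2, 21]  -> 2 point(s)
  x = 22: RHS = 1, y in [1, 22]  -> 2 point(s)
Affine points: 24. Add the point at infinity: total = 25.

#E(F_23) = 25


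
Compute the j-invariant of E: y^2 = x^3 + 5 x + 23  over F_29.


Delta = -16(4 a^3 + 27 b^2) mod 29 = 25
-1728 * (4 a)^3 = -1728 * (4*5)^3 mod 29 = 10
j = 10 * 25^(-1) mod 29 = 12

j = 12 (mod 29)


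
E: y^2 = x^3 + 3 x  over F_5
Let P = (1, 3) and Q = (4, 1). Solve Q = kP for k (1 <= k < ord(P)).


Enumerate multiples of P until we hit Q = (4, 1):
  1P = (1, 3)
  2P = (4, 4)
  3P = (4, 1)
Match found at i = 3.

k = 3


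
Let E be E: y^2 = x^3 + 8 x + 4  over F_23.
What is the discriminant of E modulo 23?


4 a^3 + 27 b^2 = 4*8^3 + 27*4^2 = 2048 + 432 = 2480
Delta = -16 * (2480) = -39680
Delta mod 23 = 18

Delta = 18 (mod 23)


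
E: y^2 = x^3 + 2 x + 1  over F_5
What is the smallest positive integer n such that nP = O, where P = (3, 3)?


Compute successive multiples of P until we hit O:
  1P = (3, 3)
  2P = (0, 4)
  3P = (1, 3)
  4P = (1, 2)
  5P = (0, 1)
  6P = (3, 2)
  7P = O

ord(P) = 7


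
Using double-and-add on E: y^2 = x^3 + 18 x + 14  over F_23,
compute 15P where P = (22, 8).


k = 15 = 1111_2 (binary, LSB first: 1111)
Double-and-add from P = (22, 8):
  bit 0 = 1: acc = O + (22, 8) = (22, 8)
  bit 1 = 1: acc = (22, 8) + (11, 5) = (3, 16)
  bit 2 = 1: acc = (3, 16) + (2, 9) = (21, 19)
  bit 3 = 1: acc = (21, 19) + (9, 10) = (18, 12)

15P = (18, 12)


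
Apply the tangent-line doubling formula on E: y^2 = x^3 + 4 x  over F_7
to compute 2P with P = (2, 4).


Doubling: s = (3 x1^2 + a) / (2 y1)
s = (3*2^2 + 4) / (2*4) mod 7 = 2
x3 = s^2 - 2 x1 mod 7 = 2^2 - 2*2 = 0
y3 = s (x1 - x3) - y1 mod 7 = 2 * (2 - 0) - 4 = 0

2P = (0, 0)


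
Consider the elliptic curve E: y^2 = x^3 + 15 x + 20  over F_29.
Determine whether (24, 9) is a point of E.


Check whether y^2 = x^3 + 15 x + 20 (mod 29) for (x, y) = (24, 9).
LHS: y^2 = 9^2 mod 29 = 23
RHS: x^3 + 15 x + 20 = 24^3 + 15*24 + 20 mod 29 = 23
LHS = RHS

Yes, on the curve


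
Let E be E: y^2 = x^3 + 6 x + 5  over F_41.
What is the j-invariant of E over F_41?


Delta = -16(4 a^3 + 27 b^2) mod 41 = 17
-1728 * (4 a)^3 = -1728 * (4*6)^3 mod 41 = 40
j = 40 * 17^(-1) mod 41 = 12

j = 12 (mod 41)


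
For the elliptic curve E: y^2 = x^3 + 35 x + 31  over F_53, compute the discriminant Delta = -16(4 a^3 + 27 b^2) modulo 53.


4 a^3 + 27 b^2 = 4*35^3 + 27*31^2 = 171500 + 25947 = 197447
Delta = -16 * (197447) = -3159152
Delta mod 53 = 19

Delta = 19 (mod 53)


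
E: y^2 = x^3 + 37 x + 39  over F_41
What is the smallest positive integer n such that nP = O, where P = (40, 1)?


Compute successive multiples of P until we hit O:
  1P = (40, 1)
  2P = (33, 16)
  3P = (32, 17)
  4P = (14, 29)
  5P = (18, 10)
  6P = (19, 37)
  7P = (0, 30)
  8P = (22, 29)
  ... (continuing to 51P)
  51P = O

ord(P) = 51


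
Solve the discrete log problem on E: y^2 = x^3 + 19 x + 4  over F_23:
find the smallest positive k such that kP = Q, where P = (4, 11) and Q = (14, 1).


Enumerate multiples of P until we hit Q = (14, 1):
  1P = (4, 11)
  2P = (19, 5)
  3P = (2, 2)
  4P = (20, 9)
  5P = (8, 1)
  6P = (0, 2)
  7P = (14, 1)
Match found at i = 7.

k = 7


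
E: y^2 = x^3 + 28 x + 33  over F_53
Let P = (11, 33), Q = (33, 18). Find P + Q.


P != Q, so use the chord formula.
s = (y2 - y1) / (x2 - x1) = (38) / (22) mod 53 = 21
x3 = s^2 - x1 - x2 mod 53 = 21^2 - 11 - 33 = 26
y3 = s (x1 - x3) - y1 mod 53 = 21 * (11 - 26) - 33 = 23

P + Q = (26, 23)


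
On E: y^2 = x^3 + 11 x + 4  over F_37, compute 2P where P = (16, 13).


Doubling: s = (3 x1^2 + a) / (2 y1)
s = (3*16^2 + 11) / (2*13) mod 37 = 20
x3 = s^2 - 2 x1 mod 37 = 20^2 - 2*16 = 35
y3 = s (x1 - x3) - y1 mod 37 = 20 * (16 - 35) - 13 = 14

2P = (35, 14)


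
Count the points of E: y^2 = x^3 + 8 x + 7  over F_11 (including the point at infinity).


For each x in F_11, count y with y^2 = x^3 + 8 x + 7 mod 11:
  x = 1: RHS = 5, y in [4, 7]  -> 2 point(s)
  x = 2: RHS = 9, y in [3, 8]  -> 2 point(s)
  x = 3: RHS = 3, y in [5, 6]  -> 2 point(s)
  x = 4: RHS = 4, y in [2, 9]  -> 2 point(s)
  x = 8: RHS = 0, y in [0]  -> 1 point(s)
  x = 9: RHS = 5, y in [4, 7]  -> 2 point(s)
  x = 10: RHS = 9, y in [3, 8]  -> 2 point(s)
Affine points: 13. Add the point at infinity: total = 14.

#E(F_11) = 14


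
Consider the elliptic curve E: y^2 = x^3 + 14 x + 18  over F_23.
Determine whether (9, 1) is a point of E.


Check whether y^2 = x^3 + 14 x + 18 (mod 23) for (x, y) = (9, 1).
LHS: y^2 = 1^2 mod 23 = 1
RHS: x^3 + 14 x + 18 = 9^3 + 14*9 + 18 mod 23 = 22
LHS != RHS

No, not on the curve


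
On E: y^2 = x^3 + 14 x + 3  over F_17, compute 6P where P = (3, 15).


k = 6 = 110_2 (binary, LSB first: 011)
Double-and-add from P = (3, 15):
  bit 0 = 0: acc unchanged = O
  bit 1 = 1: acc = O + (13, 11) = (13, 11)
  bit 2 = 1: acc = (13, 11) + (4, 2) = (1, 1)

6P = (1, 1)


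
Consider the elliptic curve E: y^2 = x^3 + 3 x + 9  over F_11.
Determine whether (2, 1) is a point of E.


Check whether y^2 = x^3 + 3 x + 9 (mod 11) for (x, y) = (2, 1).
LHS: y^2 = 1^2 mod 11 = 1
RHS: x^3 + 3 x + 9 = 2^3 + 3*2 + 9 mod 11 = 1
LHS = RHS

Yes, on the curve


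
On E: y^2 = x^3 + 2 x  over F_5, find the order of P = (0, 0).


Compute successive multiples of P until we hit O:
  1P = (0, 0)
  2P = O

ord(P) = 2


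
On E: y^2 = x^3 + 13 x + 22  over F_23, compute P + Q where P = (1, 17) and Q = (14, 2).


P != Q, so use the chord formula.
s = (y2 - y1) / (x2 - x1) = (8) / (13) mod 23 = 13
x3 = s^2 - x1 - x2 mod 23 = 13^2 - 1 - 14 = 16
y3 = s (x1 - x3) - y1 mod 23 = 13 * (1 - 16) - 17 = 18

P + Q = (16, 18)


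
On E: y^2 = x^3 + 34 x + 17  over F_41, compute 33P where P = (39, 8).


k = 33 = 100001_2 (binary, LSB first: 100001)
Double-and-add from P = (39, 8):
  bit 0 = 1: acc = O + (39, 8) = (39, 8)
  bit 1 = 0: acc unchanged = (39, 8)
  bit 2 = 0: acc unchanged = (39, 8)
  bit 3 = 0: acc unchanged = (39, 8)
  bit 4 = 0: acc unchanged = (39, 8)
  bit 5 = 1: acc = (39, 8) + (27, 35) = (39, 33)

33P = (39, 33)


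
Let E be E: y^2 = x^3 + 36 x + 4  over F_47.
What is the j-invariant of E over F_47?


Delta = -16(4 a^3 + 27 b^2) mod 47 = 17
-1728 * (4 a)^3 = -1728 * (4*36)^3 mod 47 = 15
j = 15 * 17^(-1) mod 47 = 23

j = 23 (mod 47)


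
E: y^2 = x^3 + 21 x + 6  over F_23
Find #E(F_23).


For each x in F_23, count y with y^2 = x^3 + 21 x + 6 mod 23:
  x = 0: RHS = 6, y in [11, 12]  -> 2 point(s)
  x = 3: RHS = 4, y in [2, 21]  -> 2 point(s)
  x = 4: RHS = 16, y in [4, 19]  -> 2 point(s)
  x = 5: RHS = 6, y in [11, 12]  -> 2 point(s)
  x = 6: RHS = 3, y in [7, 16]  -> 2 point(s)
  x = 7: RHS = 13, y in [6, 17]  -> 2 point(s)
  x = 9: RHS = 4, y in [2, 21]  -> 2 point(s)
  x = 11: RHS = 4, y in [2, 21]  -> 2 point(s)
  x = 12: RHS = 8, y in [10, 13]  -> 2 point(s)
  x = 14: RHS = 8, y in [10, 13]  -> 2 point(s)
  x = 15: RHS = 16, y in [4, 19]  -> 2 point(s)
  x = 17: RHS = 9, y in [3, 20]  -> 2 point(s)
  x = 18: RHS = 6, y in [11, 12]  -> 2 point(s)
  x = 20: RHS = 8, y in [10, 13]  -> 2 point(s)
  x = 21: RHS = 2, y in [5, 18]  -> 2 point(s)
Affine points: 30. Add the point at infinity: total = 31.

#E(F_23) = 31


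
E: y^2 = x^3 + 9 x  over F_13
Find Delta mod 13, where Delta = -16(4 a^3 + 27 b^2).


4 a^3 + 27 b^2 = 4*9^3 + 27*0^2 = 2916 + 0 = 2916
Delta = -16 * (2916) = -46656
Delta mod 13 = 1

Delta = 1 (mod 13)


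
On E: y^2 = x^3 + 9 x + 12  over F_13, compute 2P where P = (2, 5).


Doubling: s = (3 x1^2 + a) / (2 y1)
s = (3*2^2 + 9) / (2*5) mod 13 = 6
x3 = s^2 - 2 x1 mod 13 = 6^2 - 2*2 = 6
y3 = s (x1 - x3) - y1 mod 13 = 6 * (2 - 6) - 5 = 10

2P = (6, 10)


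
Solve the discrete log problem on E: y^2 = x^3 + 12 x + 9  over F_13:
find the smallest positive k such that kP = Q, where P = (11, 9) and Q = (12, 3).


Enumerate multiples of P until we hit Q = (12, 3):
  1P = (11, 9)
  2P = (0, 10)
  3P = (12, 10)
  4P = (4, 11)
  5P = (1, 3)
  6P = (5, 5)
  7P = (9, 1)
  8P = (9, 12)
  9P = (5, 8)
  10P = (1, 10)
  11P = (4, 2)
  12P = (12, 3)
Match found at i = 12.

k = 12


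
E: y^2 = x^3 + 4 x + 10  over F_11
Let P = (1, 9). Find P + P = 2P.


Doubling: s = (3 x1^2 + a) / (2 y1)
s = (3*1^2 + 4) / (2*9) mod 11 = 1
x3 = s^2 - 2 x1 mod 11 = 1^2 - 2*1 = 10
y3 = s (x1 - x3) - y1 mod 11 = 1 * (1 - 10) - 9 = 4

2P = (10, 4)


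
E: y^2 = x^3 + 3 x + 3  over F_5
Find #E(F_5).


For each x in F_5, count y with y^2 = x^3 + 3 x + 3 mod 5:
  x = 3: RHS = 4, y in [2, 3]  -> 2 point(s)
  x = 4: RHS = 4, y in [2, 3]  -> 2 point(s)
Affine points: 4. Add the point at infinity: total = 5.

#E(F_5) = 5


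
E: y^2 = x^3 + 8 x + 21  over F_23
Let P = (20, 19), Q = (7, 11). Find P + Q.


P != Q, so use the chord formula.
s = (y2 - y1) / (x2 - x1) = (15) / (10) mod 23 = 13
x3 = s^2 - x1 - x2 mod 23 = 13^2 - 20 - 7 = 4
y3 = s (x1 - x3) - y1 mod 23 = 13 * (20 - 4) - 19 = 5

P + Q = (4, 5)


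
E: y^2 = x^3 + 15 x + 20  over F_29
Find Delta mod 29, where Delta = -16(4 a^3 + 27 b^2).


4 a^3 + 27 b^2 = 4*15^3 + 27*20^2 = 13500 + 10800 = 24300
Delta = -16 * (24300) = -388800
Delta mod 29 = 3

Delta = 3 (mod 29)


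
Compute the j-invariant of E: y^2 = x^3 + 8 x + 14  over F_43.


Delta = -16(4 a^3 + 27 b^2) mod 43 = 36
-1728 * (4 a)^3 = -1728 * (4*8)^3 mod 43 = 27
j = 27 * 36^(-1) mod 43 = 33

j = 33 (mod 43)


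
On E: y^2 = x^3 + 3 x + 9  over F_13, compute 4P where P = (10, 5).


k = 4 = 100_2 (binary, LSB first: 001)
Double-and-add from P = (10, 5):
  bit 0 = 0: acc unchanged = O
  bit 1 = 0: acc unchanged = O
  bit 2 = 1: acc = O + (0, 3) = (0, 3)

4P = (0, 3)


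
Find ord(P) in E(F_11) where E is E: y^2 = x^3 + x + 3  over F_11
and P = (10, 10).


Compute successive multiples of P until we hit O:
  1P = (10, 10)
  2P = (6, 4)
  3P = (0, 5)
  4P = (4, 4)
  5P = (9, 2)
  6P = (1, 7)
  7P = (5, 10)
  8P = (7, 1)
  ... (continuing to 18P)
  18P = O

ord(P) = 18


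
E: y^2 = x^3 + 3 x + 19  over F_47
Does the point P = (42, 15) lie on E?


Check whether y^2 = x^3 + 3 x + 19 (mod 47) for (x, y) = (42, 15).
LHS: y^2 = 15^2 mod 47 = 37
RHS: x^3 + 3 x + 19 = 42^3 + 3*42 + 19 mod 47 = 20
LHS != RHS

No, not on the curve


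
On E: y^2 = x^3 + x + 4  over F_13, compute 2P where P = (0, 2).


Doubling: s = (3 x1^2 + a) / (2 y1)
s = (3*0^2 + 1) / (2*2) mod 13 = 10
x3 = s^2 - 2 x1 mod 13 = 10^2 - 2*0 = 9
y3 = s (x1 - x3) - y1 mod 13 = 10 * (0 - 9) - 2 = 12

2P = (9, 12)


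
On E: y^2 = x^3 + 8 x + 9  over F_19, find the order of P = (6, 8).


Compute successive multiples of P until we hit O:
  1P = (6, 8)
  2P = (18, 0)
  3P = (6, 11)
  4P = O

ord(P) = 4


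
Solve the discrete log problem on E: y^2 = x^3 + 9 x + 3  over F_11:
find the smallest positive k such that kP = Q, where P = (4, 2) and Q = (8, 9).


Enumerate multiples of P until we hit Q = (8, 9):
  1P = (4, 2)
  2P = (6, 8)
  3P = (10, 2)
  4P = (8, 9)
Match found at i = 4.

k = 4


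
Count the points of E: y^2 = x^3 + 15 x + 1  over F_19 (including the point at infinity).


For each x in F_19, count y with y^2 = x^3 + 15 x + 1 mod 19:
  x = 0: RHS = 1, y in [1, 18]  -> 2 point(s)
  x = 1: RHS = 17, y in [6, 13]  -> 2 point(s)
  x = 2: RHS = 1, y in [1, 18]  -> 2 point(s)
  x = 3: RHS = 16, y in [4, 15]  -> 2 point(s)
  x = 4: RHS = 11, y in [7, 12]  -> 2 point(s)
  x = 5: RHS = 11, y in [7, 12]  -> 2 point(s)
  x = 8: RHS = 6, y in [5, 14]  -> 2 point(s)
  x = 10: RHS = 11, y in [7, 12]  -> 2 point(s)
  x = 12: RHS = 9, y in [3, 16]  -> 2 point(s)
  x = 16: RHS = 5, y in [9, 10]  -> 2 point(s)
  x = 17: RHS = 1, y in [1, 18]  -> 2 point(s)
  x = 18: RHS = 4, y in [2, 17]  -> 2 point(s)
Affine points: 24. Add the point at infinity: total = 25.

#E(F_19) = 25


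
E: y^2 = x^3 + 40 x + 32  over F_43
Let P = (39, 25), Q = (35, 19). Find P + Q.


P != Q, so use the chord formula.
s = (y2 - y1) / (x2 - x1) = (37) / (39) mod 43 = 23
x3 = s^2 - x1 - x2 mod 43 = 23^2 - 39 - 35 = 25
y3 = s (x1 - x3) - y1 mod 43 = 23 * (39 - 25) - 25 = 39

P + Q = (25, 39)


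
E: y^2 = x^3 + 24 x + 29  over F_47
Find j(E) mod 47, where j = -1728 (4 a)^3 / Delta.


Delta = -16(4 a^3 + 27 b^2) mod 47 = 37
-1728 * (4 a)^3 = -1728 * (4*24)^3 mod 47 = 41
j = 41 * 37^(-1) mod 47 = 10

j = 10 (mod 47)


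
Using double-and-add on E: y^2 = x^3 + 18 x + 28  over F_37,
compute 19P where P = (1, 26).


k = 19 = 10011_2 (binary, LSB first: 11001)
Double-and-add from P = (1, 26):
  bit 0 = 1: acc = O + (1, 26) = (1, 26)
  bit 1 = 1: acc = (1, 26) + (34, 24) = (30, 15)
  bit 2 = 0: acc unchanged = (30, 15)
  bit 3 = 0: acc unchanged = (30, 15)
  bit 4 = 1: acc = (30, 15) + (28, 32) = (5, 13)

19P = (5, 13)


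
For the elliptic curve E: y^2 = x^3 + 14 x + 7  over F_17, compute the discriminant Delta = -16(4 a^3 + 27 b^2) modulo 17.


4 a^3 + 27 b^2 = 4*14^3 + 27*7^2 = 10976 + 1323 = 12299
Delta = -16 * (12299) = -196784
Delta mod 17 = 8

Delta = 8 (mod 17)


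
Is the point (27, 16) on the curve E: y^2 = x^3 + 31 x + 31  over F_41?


Check whether y^2 = x^3 + 31 x + 31 (mod 41) for (x, y) = (27, 16).
LHS: y^2 = 16^2 mod 41 = 10
RHS: x^3 + 31 x + 31 = 27^3 + 31*27 + 31 mod 41 = 10
LHS = RHS

Yes, on the curve


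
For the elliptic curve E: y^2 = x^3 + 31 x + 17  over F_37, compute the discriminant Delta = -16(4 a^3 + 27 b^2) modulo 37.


4 a^3 + 27 b^2 = 4*31^3 + 27*17^2 = 119164 + 7803 = 126967
Delta = -16 * (126967) = -2031472
Delta mod 37 = 13

Delta = 13 (mod 37)


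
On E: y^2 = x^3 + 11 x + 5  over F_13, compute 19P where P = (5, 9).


k = 19 = 10011_2 (binary, LSB first: 11001)
Double-and-add from P = (5, 9):
  bit 0 = 1: acc = O + (5, 9) = (5, 9)
  bit 1 = 1: acc = (5, 9) + (4, 3) = (1, 2)
  bit 2 = 0: acc unchanged = (1, 2)
  bit 3 = 0: acc unchanged = (1, 2)
  bit 4 = 1: acc = (1, 2) + (6, 1) = (5, 4)

19P = (5, 4)


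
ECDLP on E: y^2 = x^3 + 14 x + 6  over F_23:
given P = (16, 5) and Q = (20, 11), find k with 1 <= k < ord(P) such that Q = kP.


Enumerate multiples of P until we hit Q = (20, 11):
  1P = (16, 5)
  2P = (14, 18)
  3P = (18, 8)
  4P = (20, 12)
  5P = (3, 12)
  6P = (13, 4)
  7P = (12, 4)
  8P = (8, 20)
  9P = (0, 11)
  10P = (19, 22)
  11P = (15, 16)
  12P = (21, 4)
  13P = (21, 19)
  14P = (15, 7)
  15P = (19, 1)
  16P = (0, 12)
  17P = (8, 3)
  18P = (12, 19)
  19P = (13, 19)
  20P = (3, 11)
  21P = (20, 11)
Match found at i = 21.

k = 21


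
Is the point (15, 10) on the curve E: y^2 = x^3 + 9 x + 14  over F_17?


Check whether y^2 = x^3 + 9 x + 14 (mod 17) for (x, y) = (15, 10).
LHS: y^2 = 10^2 mod 17 = 15
RHS: x^3 + 9 x + 14 = 15^3 + 9*15 + 14 mod 17 = 5
LHS != RHS

No, not on the curve


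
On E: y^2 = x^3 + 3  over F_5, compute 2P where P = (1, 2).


Doubling: s = (3 x1^2 + a) / (2 y1)
s = (3*1^2 + 0) / (2*2) mod 5 = 2
x3 = s^2 - 2 x1 mod 5 = 2^2 - 2*1 = 2
y3 = s (x1 - x3) - y1 mod 5 = 2 * (1 - 2) - 2 = 1

2P = (2, 1)


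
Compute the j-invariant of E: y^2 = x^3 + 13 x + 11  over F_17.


Delta = -16(4 a^3 + 27 b^2) mod 17 = 2
-1728 * (4 a)^3 = -1728 * (4*13)^3 mod 17 = 6
j = 6 * 2^(-1) mod 17 = 3

j = 3 (mod 17)


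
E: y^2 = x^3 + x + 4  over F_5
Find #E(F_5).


For each x in F_5, count y with y^2 = x^3 + 1 x + 4 mod 5:
  x = 0: RHS = 4, y in [2, 3]  -> 2 point(s)
  x = 1: RHS = 1, y in [1, 4]  -> 2 point(s)
  x = 2: RHS = 4, y in [2, 3]  -> 2 point(s)
  x = 3: RHS = 4, y in [2, 3]  -> 2 point(s)
Affine points: 8. Add the point at infinity: total = 9.

#E(F_5) = 9


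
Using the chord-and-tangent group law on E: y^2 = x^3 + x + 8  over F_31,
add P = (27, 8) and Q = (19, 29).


P != Q, so use the chord formula.
s = (y2 - y1) / (x2 - x1) = (21) / (23) mod 31 = 9
x3 = s^2 - x1 - x2 mod 31 = 9^2 - 27 - 19 = 4
y3 = s (x1 - x3) - y1 mod 31 = 9 * (27 - 4) - 8 = 13

P + Q = (4, 13)


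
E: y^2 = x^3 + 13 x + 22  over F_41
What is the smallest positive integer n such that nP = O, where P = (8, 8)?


Compute successive multiples of P until we hit O:
  1P = (8, 8)
  2P = (25, 33)
  3P = (13, 16)
  4P = (16, 12)
  5P = (7, 13)
  6P = (10, 2)
  7P = (32, 23)
  8P = (11, 26)
  ... (continuing to 42P)
  42P = O

ord(P) = 42


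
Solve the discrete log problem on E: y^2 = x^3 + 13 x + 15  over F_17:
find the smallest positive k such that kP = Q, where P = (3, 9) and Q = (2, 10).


Enumerate multiples of P until we hit Q = (2, 10):
  1P = (3, 9)
  2P = (13, 16)
  3P = (2, 7)
  4P = (16, 16)
  5P = (0, 7)
  6P = (5, 1)
  7P = (8, 11)
  8P = (15, 10)
  9P = (14, 0)
  10P = (15, 7)
  11P = (8, 6)
  12P = (5, 16)
  13P = (0, 10)
  14P = (16, 1)
  15P = (2, 10)
Match found at i = 15.

k = 15


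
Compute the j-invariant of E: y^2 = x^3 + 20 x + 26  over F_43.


Delta = -16(4 a^3 + 27 b^2) mod 43 = 25
-1728 * (4 a)^3 = -1728 * (4*20)^3 mod 43 = 8
j = 8 * 25^(-1) mod 43 = 33

j = 33 (mod 43)


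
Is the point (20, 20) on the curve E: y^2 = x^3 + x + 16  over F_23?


Check whether y^2 = x^3 + 1 x + 16 (mod 23) for (x, y) = (20, 20).
LHS: y^2 = 20^2 mod 23 = 9
RHS: x^3 + 1 x + 16 = 20^3 + 1*20 + 16 mod 23 = 9
LHS = RHS

Yes, on the curve


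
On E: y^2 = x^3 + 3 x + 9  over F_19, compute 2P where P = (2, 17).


Doubling: s = (3 x1^2 + a) / (2 y1)
s = (3*2^2 + 3) / (2*17) mod 19 = 1
x3 = s^2 - 2 x1 mod 19 = 1^2 - 2*2 = 16
y3 = s (x1 - x3) - y1 mod 19 = 1 * (2 - 16) - 17 = 7

2P = (16, 7)


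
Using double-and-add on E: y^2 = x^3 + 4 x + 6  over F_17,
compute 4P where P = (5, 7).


k = 4 = 100_2 (binary, LSB first: 001)
Double-and-add from P = (5, 7):
  bit 0 = 0: acc unchanged = O
  bit 1 = 0: acc unchanged = O
  bit 2 = 1: acc = O + (14, 1) = (14, 1)

4P = (14, 1)


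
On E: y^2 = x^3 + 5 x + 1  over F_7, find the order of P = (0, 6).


Compute successive multiples of P until we hit O:
  1P = (0, 6)
  2P = (1, 0)
  3P = (0, 1)
  4P = O

ord(P) = 4


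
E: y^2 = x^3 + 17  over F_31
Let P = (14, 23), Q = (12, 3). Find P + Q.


P != Q, so use the chord formula.
s = (y2 - y1) / (x2 - x1) = (11) / (29) mod 31 = 10
x3 = s^2 - x1 - x2 mod 31 = 10^2 - 14 - 12 = 12
y3 = s (x1 - x3) - y1 mod 31 = 10 * (14 - 12) - 23 = 28

P + Q = (12, 28)


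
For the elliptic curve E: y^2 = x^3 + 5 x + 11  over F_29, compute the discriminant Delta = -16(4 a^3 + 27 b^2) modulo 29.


4 a^3 + 27 b^2 = 4*5^3 + 27*11^2 = 500 + 3267 = 3767
Delta = -16 * (3767) = -60272
Delta mod 29 = 19

Delta = 19 (mod 29)


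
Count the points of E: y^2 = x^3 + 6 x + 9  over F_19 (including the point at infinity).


For each x in F_19, count y with y^2 = x^3 + 6 x + 9 mod 19:
  x = 0: RHS = 9, y in [3, 16]  -> 2 point(s)
  x = 1: RHS = 16, y in [4, 15]  -> 2 point(s)
  x = 3: RHS = 16, y in [4, 15]  -> 2 point(s)
  x = 10: RHS = 5, y in [9, 10]  -> 2 point(s)
  x = 11: RHS = 0, y in [0]  -> 1 point(s)
  x = 12: RHS = 4, y in [2, 17]  -> 2 point(s)
  x = 13: RHS = 4, y in [2, 17]  -> 2 point(s)
  x = 14: RHS = 6, y in [5, 14]  -> 2 point(s)
  x = 15: RHS = 16, y in [4, 15]  -> 2 point(s)
Affine points: 17. Add the point at infinity: total = 18.

#E(F_19) = 18


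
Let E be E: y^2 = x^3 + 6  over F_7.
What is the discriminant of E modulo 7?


4 a^3 + 27 b^2 = 4*0^3 + 27*6^2 = 0 + 972 = 972
Delta = -16 * (972) = -15552
Delta mod 7 = 2

Delta = 2 (mod 7)


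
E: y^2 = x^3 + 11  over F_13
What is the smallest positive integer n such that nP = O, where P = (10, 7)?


Compute successive multiples of P until we hit O:
  1P = (10, 7)
  2P = (7, 9)
  3P = (8, 9)
  4P = (9, 5)
  5P = (11, 4)
  6P = (1, 5)
  7P = (12, 7)
  8P = (4, 6)
  ... (continuing to 19P)
  19P = O

ord(P) = 19


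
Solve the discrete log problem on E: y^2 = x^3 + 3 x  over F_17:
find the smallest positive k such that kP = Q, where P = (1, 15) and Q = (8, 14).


Enumerate multiples of P until we hit Q = (8, 14):
  1P = (1, 15)
  2P = (13, 3)
  3P = (4, 5)
  4P = (8, 14)
Match found at i = 4.

k = 4


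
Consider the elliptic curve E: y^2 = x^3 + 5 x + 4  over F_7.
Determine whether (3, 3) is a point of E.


Check whether y^2 = x^3 + 5 x + 4 (mod 7) for (x, y) = (3, 3).
LHS: y^2 = 3^2 mod 7 = 2
RHS: x^3 + 5 x + 4 = 3^3 + 5*3 + 4 mod 7 = 4
LHS != RHS

No, not on the curve


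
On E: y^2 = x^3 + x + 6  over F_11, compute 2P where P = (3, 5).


Doubling: s = (3 x1^2 + a) / (2 y1)
s = (3*3^2 + 1) / (2*5) mod 11 = 5
x3 = s^2 - 2 x1 mod 11 = 5^2 - 2*3 = 8
y3 = s (x1 - x3) - y1 mod 11 = 5 * (3 - 8) - 5 = 3

2P = (8, 3)


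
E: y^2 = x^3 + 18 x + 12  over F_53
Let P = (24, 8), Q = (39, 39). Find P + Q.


P != Q, so use the chord formula.
s = (y2 - y1) / (x2 - x1) = (31) / (15) mod 53 = 48
x3 = s^2 - x1 - x2 mod 53 = 48^2 - 24 - 39 = 15
y3 = s (x1 - x3) - y1 mod 53 = 48 * (24 - 15) - 8 = 0

P + Q = (15, 0)


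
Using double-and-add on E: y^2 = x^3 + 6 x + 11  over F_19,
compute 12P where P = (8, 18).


k = 12 = 1100_2 (binary, LSB first: 0011)
Double-and-add from P = (8, 18):
  bit 0 = 0: acc unchanged = O
  bit 1 = 0: acc unchanged = O
  bit 2 = 1: acc = O + (6, 4) = (6, 4)
  bit 3 = 1: acc = (6, 4) + (7, 15) = (13, 14)

12P = (13, 14)


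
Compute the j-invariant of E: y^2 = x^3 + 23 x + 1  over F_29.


Delta = -16(4 a^3 + 27 b^2) mod 29 = 23
-1728 * (4 a)^3 = -1728 * (4*23)^3 mod 29 = 21
j = 21 * 23^(-1) mod 29 = 11

j = 11 (mod 29)


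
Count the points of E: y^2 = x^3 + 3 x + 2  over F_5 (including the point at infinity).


For each x in F_5, count y with y^2 = x^3 + 3 x + 2 mod 5:
  x = 1: RHS = 1, y in [1, 4]  -> 2 point(s)
  x = 2: RHS = 1, y in [1, 4]  -> 2 point(s)
Affine points: 4. Add the point at infinity: total = 5.

#E(F_5) = 5


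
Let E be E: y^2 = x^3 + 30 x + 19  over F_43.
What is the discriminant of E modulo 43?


4 a^3 + 27 b^2 = 4*30^3 + 27*19^2 = 108000 + 9747 = 117747
Delta = -16 * (117747) = -1883952
Delta mod 43 = 7

Delta = 7 (mod 43)


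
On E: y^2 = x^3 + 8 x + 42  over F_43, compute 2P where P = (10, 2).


Doubling: s = (3 x1^2 + a) / (2 y1)
s = (3*10^2 + 8) / (2*2) mod 43 = 34
x3 = s^2 - 2 x1 mod 43 = 34^2 - 2*10 = 18
y3 = s (x1 - x3) - y1 mod 43 = 34 * (10 - 18) - 2 = 27

2P = (18, 27)


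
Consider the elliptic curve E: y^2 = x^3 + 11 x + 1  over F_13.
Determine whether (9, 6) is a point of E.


Check whether y^2 = x^3 + 11 x + 1 (mod 13) for (x, y) = (9, 6).
LHS: y^2 = 6^2 mod 13 = 10
RHS: x^3 + 11 x + 1 = 9^3 + 11*9 + 1 mod 13 = 10
LHS = RHS

Yes, on the curve


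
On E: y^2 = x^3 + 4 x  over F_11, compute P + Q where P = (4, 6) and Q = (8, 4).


P != Q, so use the chord formula.
s = (y2 - y1) / (x2 - x1) = (9) / (4) mod 11 = 5
x3 = s^2 - x1 - x2 mod 11 = 5^2 - 4 - 8 = 2
y3 = s (x1 - x3) - y1 mod 11 = 5 * (4 - 2) - 6 = 4

P + Q = (2, 4)


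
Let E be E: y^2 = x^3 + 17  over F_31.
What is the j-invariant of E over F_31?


Delta = -16(4 a^3 + 27 b^2) mod 31 = 20
-1728 * (4 a)^3 = -1728 * (4*0)^3 mod 31 = 0
j = 0 * 20^(-1) mod 31 = 0

j = 0 (mod 31)


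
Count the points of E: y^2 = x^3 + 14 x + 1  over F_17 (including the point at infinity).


For each x in F_17, count y with y^2 = x^3 + 14 x + 1 mod 17:
  x = 0: RHS = 1, y in [1, 16]  -> 2 point(s)
  x = 1: RHS = 16, y in [4, 13]  -> 2 point(s)
  x = 3: RHS = 2, y in [6, 11]  -> 2 point(s)
  x = 4: RHS = 2, y in [6, 11]  -> 2 point(s)
  x = 5: RHS = 9, y in [3, 14]  -> 2 point(s)
  x = 7: RHS = 0, y in [0]  -> 1 point(s)
  x = 8: RHS = 13, y in [8, 9]  -> 2 point(s)
  x = 10: RHS = 2, y in [6, 11]  -> 2 point(s)
  x = 13: RHS = 0, y in [0]  -> 1 point(s)
  x = 14: RHS = 0, y in [0]  -> 1 point(s)
  x = 15: RHS = 16, y in [4, 13]  -> 2 point(s)
Affine points: 19. Add the point at infinity: total = 20.

#E(F_17) = 20


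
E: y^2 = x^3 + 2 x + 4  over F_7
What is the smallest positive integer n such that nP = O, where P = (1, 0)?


Compute successive multiples of P until we hit O:
  1P = (1, 0)
  2P = O

ord(P) = 2


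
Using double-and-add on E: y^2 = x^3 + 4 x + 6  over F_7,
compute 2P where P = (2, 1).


k = 2 = 10_2 (binary, LSB first: 01)
Double-and-add from P = (2, 1):
  bit 0 = 0: acc unchanged = O
  bit 1 = 1: acc = O + (4, 4) = (4, 4)

2P = (4, 4)


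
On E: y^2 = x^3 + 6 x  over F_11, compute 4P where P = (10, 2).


k = 4 = 100_2 (binary, LSB first: 001)
Double-and-add from P = (10, 2):
  bit 0 = 0: acc unchanged = O
  bit 1 = 0: acc unchanged = O
  bit 2 = 1: acc = O + (5, 10) = (5, 10)

4P = (5, 10)


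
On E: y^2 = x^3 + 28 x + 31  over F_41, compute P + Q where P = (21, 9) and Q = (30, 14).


P != Q, so use the chord formula.
s = (y2 - y1) / (x2 - x1) = (5) / (9) mod 41 = 37
x3 = s^2 - x1 - x2 mod 41 = 37^2 - 21 - 30 = 6
y3 = s (x1 - x3) - y1 mod 41 = 37 * (21 - 6) - 9 = 13

P + Q = (6, 13)


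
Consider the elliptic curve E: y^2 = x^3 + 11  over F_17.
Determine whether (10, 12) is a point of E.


Check whether y^2 = x^3 + 0 x + 11 (mod 17) for (x, y) = (10, 12).
LHS: y^2 = 12^2 mod 17 = 8
RHS: x^3 + 0 x + 11 = 10^3 + 0*10 + 11 mod 17 = 8
LHS = RHS

Yes, on the curve


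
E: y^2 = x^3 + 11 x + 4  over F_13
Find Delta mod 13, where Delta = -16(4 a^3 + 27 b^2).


4 a^3 + 27 b^2 = 4*11^3 + 27*4^2 = 5324 + 432 = 5756
Delta = -16 * (5756) = -92096
Delta mod 13 = 9

Delta = 9 (mod 13)


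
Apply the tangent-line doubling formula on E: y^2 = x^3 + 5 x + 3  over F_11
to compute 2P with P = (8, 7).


Doubling: s = (3 x1^2 + a) / (2 y1)
s = (3*8^2 + 5) / (2*7) mod 11 = 7
x3 = s^2 - 2 x1 mod 11 = 7^2 - 2*8 = 0
y3 = s (x1 - x3) - y1 mod 11 = 7 * (8 - 0) - 7 = 5

2P = (0, 5)


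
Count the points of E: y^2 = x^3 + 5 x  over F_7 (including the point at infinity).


For each x in F_7, count y with y^2 = x^3 + 5 x + 0 mod 7:
  x = 0: RHS = 0, y in [0]  -> 1 point(s)
  x = 2: RHS = 4, y in [2, 5]  -> 2 point(s)
  x = 3: RHS = 0, y in [0]  -> 1 point(s)
  x = 4: RHS = 0, y in [0]  -> 1 point(s)
  x = 6: RHS = 1, y in [1, 6]  -> 2 point(s)
Affine points: 7. Add the point at infinity: total = 8.

#E(F_7) = 8


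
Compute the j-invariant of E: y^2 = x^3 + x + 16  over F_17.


Delta = -16(4 a^3 + 27 b^2) mod 17 = 14
-1728 * (4 a)^3 = -1728 * (4*1)^3 mod 17 = 10
j = 10 * 14^(-1) mod 17 = 8

j = 8 (mod 17)


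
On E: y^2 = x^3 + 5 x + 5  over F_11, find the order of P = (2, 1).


Compute successive multiples of P until we hit O:
  1P = (2, 1)
  2P = (5, 1)
  3P = (4, 10)
  4P = (6, 3)
  5P = (6, 8)
  6P = (4, 1)
  7P = (5, 10)
  8P = (2, 10)
  ... (continuing to 9P)
  9P = O

ord(P) = 9


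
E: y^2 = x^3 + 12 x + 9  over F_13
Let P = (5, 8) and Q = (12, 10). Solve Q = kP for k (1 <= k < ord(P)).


Enumerate multiples of P until we hit Q = (12, 10):
  1P = (5, 8)
  2P = (12, 10)
Match found at i = 2.

k = 2


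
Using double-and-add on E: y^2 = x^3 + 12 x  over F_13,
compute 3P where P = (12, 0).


k = 3 = 11_2 (binary, LSB first: 11)
Double-and-add from P = (12, 0):
  bit 0 = 1: acc = O + (12, 0) = (12, 0)
  bit 1 = 1: acc = (12, 0) + O = (12, 0)

3P = (12, 0)


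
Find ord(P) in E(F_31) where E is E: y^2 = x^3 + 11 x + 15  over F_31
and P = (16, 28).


Compute successive multiples of P until we hit O:
  1P = (16, 28)
  2P = (27, 0)
  3P = (16, 3)
  4P = O

ord(P) = 4
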